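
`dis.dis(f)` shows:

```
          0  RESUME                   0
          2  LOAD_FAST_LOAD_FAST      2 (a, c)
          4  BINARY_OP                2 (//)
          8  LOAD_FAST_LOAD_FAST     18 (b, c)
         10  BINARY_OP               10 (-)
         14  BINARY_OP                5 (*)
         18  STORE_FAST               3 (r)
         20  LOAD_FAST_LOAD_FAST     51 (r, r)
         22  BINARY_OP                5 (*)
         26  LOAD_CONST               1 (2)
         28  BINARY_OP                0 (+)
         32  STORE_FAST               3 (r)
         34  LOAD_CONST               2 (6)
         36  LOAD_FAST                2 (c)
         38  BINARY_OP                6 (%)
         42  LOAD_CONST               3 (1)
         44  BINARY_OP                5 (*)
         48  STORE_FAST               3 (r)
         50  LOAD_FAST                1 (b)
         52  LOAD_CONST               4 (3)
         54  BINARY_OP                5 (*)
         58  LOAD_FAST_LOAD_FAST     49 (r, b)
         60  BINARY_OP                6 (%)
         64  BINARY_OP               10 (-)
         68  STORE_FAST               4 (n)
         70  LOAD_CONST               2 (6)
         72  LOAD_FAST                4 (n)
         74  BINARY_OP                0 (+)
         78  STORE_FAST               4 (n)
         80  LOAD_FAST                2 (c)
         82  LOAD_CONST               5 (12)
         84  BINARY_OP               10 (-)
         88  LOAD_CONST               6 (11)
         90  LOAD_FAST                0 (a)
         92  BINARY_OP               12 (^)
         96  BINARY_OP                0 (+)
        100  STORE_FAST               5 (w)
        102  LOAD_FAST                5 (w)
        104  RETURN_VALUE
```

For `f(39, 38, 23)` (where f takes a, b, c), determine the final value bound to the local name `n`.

LOAD_FAST_LOAD_FAST a,c → push 39,23. Stack: [39, 23]
BINARY_OP // → 39 // 23 = 1. Stack: [1]
LOAD_FAST_LOAD_FAST b,c → push 38,23. Stack: [1, 38, 23]
BINARY_OP - → 38 - 23 = 15. Stack: [1, 15]
BINARY_OP * → 1 * 15 = 15. Stack: [15]
STORE_FAST r → r=15. Stack: []
LOAD_FAST_LOAD_FAST r,r → push 15,15. Stack: [15, 15]
BINARY_OP * → 15 * 15 = 225. Stack: [225]
LOAD_CONST → push 2. Stack: [225, 2]
BINARY_OP + → 225 + 2 = 227. Stack: [227]
STORE_FAST r → r=227. Stack: []
LOAD_CONST → push 6. Stack: [6]
LOAD_FAST c → push 23. Stack: [6, 23]
BINARY_OP % → 6 % 23 = 6. Stack: [6]
LOAD_CONST → push 1. Stack: [6, 1]
BINARY_OP * → 6 * 1 = 6. Stack: [6]
STORE_FAST r → r=6. Stack: []
LOAD_FAST b → push 38. Stack: [38]
LOAD_CONST → push 3. Stack: [38, 3]
BINARY_OP * → 38 * 3 = 114. Stack: [114]
LOAD_FAST_LOAD_FAST r,b → push 6,38. Stack: [114, 6, 38]
BINARY_OP % → 6 % 38 = 6. Stack: [114, 6]
BINARY_OP - → 114 - 6 = 108. Stack: [108]
STORE_FAST n → n=108. Stack: []
LOAD_CONST → push 6. Stack: [6]
LOAD_FAST n → push 108. Stack: [6, 108]
BINARY_OP + → 6 + 108 = 114. Stack: [114]
STORE_FAST n → n=114. Stack: []
LOAD_FAST c → push 23. Stack: [23]
LOAD_CONST → push 12. Stack: [23, 12]
BINARY_OP - → 23 - 12 = 11. Stack: [11]
LOAD_CONST → push 11. Stack: [11, 11]
LOAD_FAST a → push 39. Stack: [11, 11, 39]
BINARY_OP ^ → 11 ^ 39 = 44. Stack: [11, 44]
BINARY_OP + → 11 + 44 = 55. Stack: [55]
STORE_FAST w → w=55. Stack: []
LOAD_FAST w → push 55. Stack: [55]
RETURN_VALUE → return 55.

114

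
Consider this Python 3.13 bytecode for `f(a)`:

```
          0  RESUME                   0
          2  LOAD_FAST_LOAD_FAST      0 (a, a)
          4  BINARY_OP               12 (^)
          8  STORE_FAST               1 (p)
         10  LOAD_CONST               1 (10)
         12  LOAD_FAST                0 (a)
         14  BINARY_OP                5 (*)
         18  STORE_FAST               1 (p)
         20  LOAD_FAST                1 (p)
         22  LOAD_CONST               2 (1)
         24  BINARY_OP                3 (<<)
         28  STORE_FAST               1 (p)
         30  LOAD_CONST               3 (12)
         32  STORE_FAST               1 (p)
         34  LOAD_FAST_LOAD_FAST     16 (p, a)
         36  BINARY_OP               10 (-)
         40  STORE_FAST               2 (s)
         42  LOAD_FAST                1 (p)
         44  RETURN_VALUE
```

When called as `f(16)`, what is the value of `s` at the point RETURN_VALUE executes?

LOAD_FAST_LOAD_FAST a,a → push 16,16. Stack: [16, 16]
BINARY_OP ^ → 16 ^ 16 = 0. Stack: [0]
STORE_FAST p → p=0. Stack: []
LOAD_CONST → push 10. Stack: [10]
LOAD_FAST a → push 16. Stack: [10, 16]
BINARY_OP * → 10 * 16 = 160. Stack: [160]
STORE_FAST p → p=160. Stack: []
LOAD_FAST p → push 160. Stack: [160]
LOAD_CONST → push 1. Stack: [160, 1]
BINARY_OP << → 160 << 1 = 320. Stack: [320]
STORE_FAST p → p=320. Stack: []
LOAD_CONST → push 12. Stack: [12]
STORE_FAST p → p=12. Stack: []
LOAD_FAST_LOAD_FAST p,a → push 12,16. Stack: [12, 16]
BINARY_OP - → 12 - 16 = -4. Stack: [-4]
STORE_FAST s → s=-4. Stack: []
LOAD_FAST p → push 12. Stack: [12]
RETURN_VALUE → return 12.

-4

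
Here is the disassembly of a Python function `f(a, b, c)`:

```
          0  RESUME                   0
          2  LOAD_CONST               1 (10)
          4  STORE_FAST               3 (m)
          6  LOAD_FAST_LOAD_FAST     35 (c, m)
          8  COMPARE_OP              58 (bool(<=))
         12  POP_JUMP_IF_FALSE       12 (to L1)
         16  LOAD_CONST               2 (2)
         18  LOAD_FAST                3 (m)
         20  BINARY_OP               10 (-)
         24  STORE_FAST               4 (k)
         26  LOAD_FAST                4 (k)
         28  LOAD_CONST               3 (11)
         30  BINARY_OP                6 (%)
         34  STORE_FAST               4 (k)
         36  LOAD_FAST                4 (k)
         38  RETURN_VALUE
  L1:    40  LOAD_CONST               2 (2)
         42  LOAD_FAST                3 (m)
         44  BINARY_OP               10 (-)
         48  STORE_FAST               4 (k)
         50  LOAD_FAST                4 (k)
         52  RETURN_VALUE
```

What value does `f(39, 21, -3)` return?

LOAD_CONST → push 10. Stack: [10]
STORE_FAST m → m=10. Stack: []
LOAD_FAST_LOAD_FAST c,m → push -3,10. Stack: [-3, 10]
COMPARE_OP bool(<=) → -3 vs 10 = True. Stack: [True]
POP_JUMP_IF_FALSE → pop True; no jump. Stack: []
LOAD_CONST → push 2. Stack: [2]
LOAD_FAST m → push 10. Stack: [2, 10]
BINARY_OP - → 2 - 10 = -8. Stack: [-8]
STORE_FAST k → k=-8. Stack: []
LOAD_FAST k → push -8. Stack: [-8]
LOAD_CONST → push 11. Stack: [-8, 11]
BINARY_OP % → -8 % 11 = 3. Stack: [3]
STORE_FAST k → k=3. Stack: []
LOAD_FAST k → push 3. Stack: [3]
RETURN_VALUE → return 3.

3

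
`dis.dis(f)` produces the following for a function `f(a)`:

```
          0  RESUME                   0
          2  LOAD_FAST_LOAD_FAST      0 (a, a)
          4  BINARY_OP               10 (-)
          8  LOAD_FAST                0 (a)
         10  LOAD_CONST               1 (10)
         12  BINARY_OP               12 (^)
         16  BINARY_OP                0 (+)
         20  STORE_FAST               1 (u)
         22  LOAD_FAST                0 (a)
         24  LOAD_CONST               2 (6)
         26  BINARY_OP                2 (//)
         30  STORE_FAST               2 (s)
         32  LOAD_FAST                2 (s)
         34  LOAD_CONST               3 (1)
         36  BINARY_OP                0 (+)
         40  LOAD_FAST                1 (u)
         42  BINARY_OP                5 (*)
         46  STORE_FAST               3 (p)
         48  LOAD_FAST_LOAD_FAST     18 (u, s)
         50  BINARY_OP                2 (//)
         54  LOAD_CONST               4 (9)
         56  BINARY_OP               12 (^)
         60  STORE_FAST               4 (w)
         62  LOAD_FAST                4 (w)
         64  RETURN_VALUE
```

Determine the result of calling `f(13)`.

LOAD_FAST_LOAD_FAST a,a → push 13,13. Stack: [13, 13]
BINARY_OP - → 13 - 13 = 0. Stack: [0]
LOAD_FAST a → push 13. Stack: [0, 13]
LOAD_CONST → push 10. Stack: [0, 13, 10]
BINARY_OP ^ → 13 ^ 10 = 7. Stack: [0, 7]
BINARY_OP + → 0 + 7 = 7. Stack: [7]
STORE_FAST u → u=7. Stack: []
LOAD_FAST a → push 13. Stack: [13]
LOAD_CONST → push 6. Stack: [13, 6]
BINARY_OP // → 13 // 6 = 2. Stack: [2]
STORE_FAST s → s=2. Stack: []
LOAD_FAST s → push 2. Stack: [2]
LOAD_CONST → push 1. Stack: [2, 1]
BINARY_OP + → 2 + 1 = 3. Stack: [3]
LOAD_FAST u → push 7. Stack: [3, 7]
BINARY_OP * → 3 * 7 = 21. Stack: [21]
STORE_FAST p → p=21. Stack: []
LOAD_FAST_LOAD_FAST u,s → push 7,2. Stack: [7, 2]
BINARY_OP // → 7 // 2 = 3. Stack: [3]
LOAD_CONST → push 9. Stack: [3, 9]
BINARY_OP ^ → 3 ^ 9 = 10. Stack: [10]
STORE_FAST w → w=10. Stack: []
LOAD_FAST w → push 10. Stack: [10]
RETURN_VALUE → return 10.

10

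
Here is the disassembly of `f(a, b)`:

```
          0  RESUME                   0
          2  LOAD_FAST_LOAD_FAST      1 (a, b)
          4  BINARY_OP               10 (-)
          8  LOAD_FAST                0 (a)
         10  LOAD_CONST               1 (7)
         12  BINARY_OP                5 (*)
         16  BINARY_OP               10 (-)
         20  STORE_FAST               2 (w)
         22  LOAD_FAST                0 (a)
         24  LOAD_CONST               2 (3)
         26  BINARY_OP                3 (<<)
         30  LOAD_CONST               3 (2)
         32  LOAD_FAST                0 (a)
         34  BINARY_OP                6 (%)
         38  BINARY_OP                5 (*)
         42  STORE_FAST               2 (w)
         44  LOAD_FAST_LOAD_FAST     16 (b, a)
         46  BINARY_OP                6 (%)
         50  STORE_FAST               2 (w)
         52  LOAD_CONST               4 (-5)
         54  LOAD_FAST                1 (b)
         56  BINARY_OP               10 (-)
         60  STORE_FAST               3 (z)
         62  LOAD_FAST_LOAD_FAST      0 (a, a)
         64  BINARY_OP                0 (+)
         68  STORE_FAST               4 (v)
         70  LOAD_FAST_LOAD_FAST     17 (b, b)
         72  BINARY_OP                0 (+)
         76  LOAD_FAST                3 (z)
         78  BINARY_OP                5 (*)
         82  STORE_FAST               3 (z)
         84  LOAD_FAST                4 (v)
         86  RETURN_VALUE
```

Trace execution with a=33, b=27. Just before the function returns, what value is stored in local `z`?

LOAD_FAST_LOAD_FAST a,b → push 33,27. Stack: [33, 27]
BINARY_OP - → 33 - 27 = 6. Stack: [6]
LOAD_FAST a → push 33. Stack: [6, 33]
LOAD_CONST → push 7. Stack: [6, 33, 7]
BINARY_OP * → 33 * 7 = 231. Stack: [6, 231]
BINARY_OP - → 6 - 231 = -225. Stack: [-225]
STORE_FAST w → w=-225. Stack: []
LOAD_FAST a → push 33. Stack: [33]
LOAD_CONST → push 3. Stack: [33, 3]
BINARY_OP << → 33 << 3 = 264. Stack: [264]
LOAD_CONST → push 2. Stack: [264, 2]
LOAD_FAST a → push 33. Stack: [264, 2, 33]
BINARY_OP % → 2 % 33 = 2. Stack: [264, 2]
BINARY_OP * → 264 * 2 = 528. Stack: [528]
STORE_FAST w → w=528. Stack: []
LOAD_FAST_LOAD_FAST b,a → push 27,33. Stack: [27, 33]
BINARY_OP % → 27 % 33 = 27. Stack: [27]
STORE_FAST w → w=27. Stack: []
LOAD_CONST → push -5. Stack: [-5]
LOAD_FAST b → push 27. Stack: [-5, 27]
BINARY_OP - → -5 - 27 = -32. Stack: [-32]
STORE_FAST z → z=-32. Stack: []
LOAD_FAST_LOAD_FAST a,a → push 33,33. Stack: [33, 33]
BINARY_OP + → 33 + 33 = 66. Stack: [66]
STORE_FAST v → v=66. Stack: []
LOAD_FAST_LOAD_FAST b,b → push 27,27. Stack: [27, 27]
BINARY_OP + → 27 + 27 = 54. Stack: [54]
LOAD_FAST z → push -32. Stack: [54, -32]
BINARY_OP * → 54 * -32 = -1728. Stack: [-1728]
STORE_FAST z → z=-1728. Stack: []
LOAD_FAST v → push 66. Stack: [66]
RETURN_VALUE → return 66.

-1728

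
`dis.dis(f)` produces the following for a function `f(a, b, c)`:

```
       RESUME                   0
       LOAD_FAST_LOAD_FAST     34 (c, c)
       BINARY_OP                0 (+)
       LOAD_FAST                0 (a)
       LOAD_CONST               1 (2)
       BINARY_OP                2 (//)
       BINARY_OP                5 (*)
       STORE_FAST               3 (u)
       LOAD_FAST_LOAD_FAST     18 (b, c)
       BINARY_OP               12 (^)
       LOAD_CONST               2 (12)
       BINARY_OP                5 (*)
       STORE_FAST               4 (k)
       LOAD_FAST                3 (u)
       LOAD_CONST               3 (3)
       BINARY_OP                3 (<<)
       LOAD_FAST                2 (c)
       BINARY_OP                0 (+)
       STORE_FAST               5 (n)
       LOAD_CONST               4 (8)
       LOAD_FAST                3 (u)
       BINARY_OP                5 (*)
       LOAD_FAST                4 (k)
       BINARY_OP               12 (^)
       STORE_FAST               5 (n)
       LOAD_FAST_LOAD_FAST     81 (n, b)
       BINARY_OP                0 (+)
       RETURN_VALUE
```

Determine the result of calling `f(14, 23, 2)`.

51

LOAD_FAST_LOAD_FAST c,c → push 2,2. Stack: [2, 2]
BINARY_OP + → 2 + 2 = 4. Stack: [4]
LOAD_FAST a → push 14. Stack: [4, 14]
LOAD_CONST → push 2. Stack: [4, 14, 2]
BINARY_OP // → 14 // 2 = 7. Stack: [4, 7]
BINARY_OP * → 4 * 7 = 28. Stack: [28]
STORE_FAST u → u=28. Stack: []
LOAD_FAST_LOAD_FAST b,c → push 23,2. Stack: [23, 2]
BINARY_OP ^ → 23 ^ 2 = 21. Stack: [21]
LOAD_CONST → push 12. Stack: [21, 12]
BINARY_OP * → 21 * 12 = 252. Stack: [252]
STORE_FAST k → k=252. Stack: []
LOAD_FAST u → push 28. Stack: [28]
LOAD_CONST → push 3. Stack: [28, 3]
BINARY_OP << → 28 << 3 = 224. Stack: [224]
LOAD_FAST c → push 2. Stack: [224, 2]
BINARY_OP + → 224 + 2 = 226. Stack: [226]
STORE_FAST n → n=226. Stack: []
LOAD_CONST → push 8. Stack: [8]
LOAD_FAST u → push 28. Stack: [8, 28]
BINARY_OP * → 8 * 28 = 224. Stack: [224]
LOAD_FAST k → push 252. Stack: [224, 252]
BINARY_OP ^ → 224 ^ 252 = 28. Stack: [28]
STORE_FAST n → n=28. Stack: []
LOAD_FAST_LOAD_FAST n,b → push 28,23. Stack: [28, 23]
BINARY_OP + → 28 + 23 = 51. Stack: [51]
RETURN_VALUE → return 51.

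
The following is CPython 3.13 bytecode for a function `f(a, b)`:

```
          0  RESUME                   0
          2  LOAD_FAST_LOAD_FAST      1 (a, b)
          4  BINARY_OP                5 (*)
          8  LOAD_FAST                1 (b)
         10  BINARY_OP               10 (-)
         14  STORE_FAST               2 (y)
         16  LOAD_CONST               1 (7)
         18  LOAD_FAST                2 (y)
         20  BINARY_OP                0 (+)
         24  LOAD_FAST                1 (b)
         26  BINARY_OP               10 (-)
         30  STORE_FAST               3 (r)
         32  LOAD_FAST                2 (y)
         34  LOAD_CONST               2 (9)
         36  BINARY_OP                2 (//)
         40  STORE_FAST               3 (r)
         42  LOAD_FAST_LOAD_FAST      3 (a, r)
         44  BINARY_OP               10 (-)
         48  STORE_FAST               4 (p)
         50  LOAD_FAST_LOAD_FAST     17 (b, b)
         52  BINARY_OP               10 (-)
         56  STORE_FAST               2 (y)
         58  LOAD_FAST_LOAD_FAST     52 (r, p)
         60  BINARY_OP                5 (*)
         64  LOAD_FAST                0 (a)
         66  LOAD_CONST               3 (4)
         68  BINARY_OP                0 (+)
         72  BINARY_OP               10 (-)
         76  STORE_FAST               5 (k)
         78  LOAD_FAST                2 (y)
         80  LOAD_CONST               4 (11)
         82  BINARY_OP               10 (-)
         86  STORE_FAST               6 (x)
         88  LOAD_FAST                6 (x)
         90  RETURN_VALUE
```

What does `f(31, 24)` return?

LOAD_FAST_LOAD_FAST a,b → push 31,24. Stack: [31, 24]
BINARY_OP * → 31 * 24 = 744. Stack: [744]
LOAD_FAST b → push 24. Stack: [744, 24]
BINARY_OP - → 744 - 24 = 720. Stack: [720]
STORE_FAST y → y=720. Stack: []
LOAD_CONST → push 7. Stack: [7]
LOAD_FAST y → push 720. Stack: [7, 720]
BINARY_OP + → 7 + 720 = 727. Stack: [727]
LOAD_FAST b → push 24. Stack: [727, 24]
BINARY_OP - → 727 - 24 = 703. Stack: [703]
STORE_FAST r → r=703. Stack: []
LOAD_FAST y → push 720. Stack: [720]
LOAD_CONST → push 9. Stack: [720, 9]
BINARY_OP // → 720 // 9 = 80. Stack: [80]
STORE_FAST r → r=80. Stack: []
LOAD_FAST_LOAD_FAST a,r → push 31,80. Stack: [31, 80]
BINARY_OP - → 31 - 80 = -49. Stack: [-49]
STORE_FAST p → p=-49. Stack: []
LOAD_FAST_LOAD_FAST b,b → push 24,24. Stack: [24, 24]
BINARY_OP - → 24 - 24 = 0. Stack: [0]
STORE_FAST y → y=0. Stack: []
LOAD_FAST_LOAD_FAST r,p → push 80,-49. Stack: [80, -49]
BINARY_OP * → 80 * -49 = -3920. Stack: [-3920]
LOAD_FAST a → push 31. Stack: [-3920, 31]
LOAD_CONST → push 4. Stack: [-3920, 31, 4]
BINARY_OP + → 31 + 4 = 35. Stack: [-3920, 35]
BINARY_OP - → -3920 - 35 = -3955. Stack: [-3955]
STORE_FAST k → k=-3955. Stack: []
LOAD_FAST y → push 0. Stack: [0]
LOAD_CONST → push 11. Stack: [0, 11]
BINARY_OP - → 0 - 11 = -11. Stack: [-11]
STORE_FAST x → x=-11. Stack: []
LOAD_FAST x → push -11. Stack: [-11]
RETURN_VALUE → return -11.

-11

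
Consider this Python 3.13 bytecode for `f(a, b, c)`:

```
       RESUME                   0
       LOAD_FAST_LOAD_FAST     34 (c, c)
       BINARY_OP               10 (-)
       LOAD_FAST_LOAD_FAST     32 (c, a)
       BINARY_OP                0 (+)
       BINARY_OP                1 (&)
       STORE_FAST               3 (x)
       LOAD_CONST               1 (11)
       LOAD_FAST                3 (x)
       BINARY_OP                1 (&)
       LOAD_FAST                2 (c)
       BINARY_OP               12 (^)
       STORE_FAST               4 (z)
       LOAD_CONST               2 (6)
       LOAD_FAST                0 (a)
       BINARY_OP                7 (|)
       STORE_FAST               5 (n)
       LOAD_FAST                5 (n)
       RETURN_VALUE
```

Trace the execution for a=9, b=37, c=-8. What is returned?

15

LOAD_FAST_LOAD_FAST c,c → push -8,-8. Stack: [-8, -8]
BINARY_OP - → -8 - -8 = 0. Stack: [0]
LOAD_FAST_LOAD_FAST c,a → push -8,9. Stack: [0, -8, 9]
BINARY_OP + → -8 + 9 = 1. Stack: [0, 1]
BINARY_OP & → 0 & 1 = 0. Stack: [0]
STORE_FAST x → x=0. Stack: []
LOAD_CONST → push 11. Stack: [11]
LOAD_FAST x → push 0. Stack: [11, 0]
BINARY_OP & → 11 & 0 = 0. Stack: [0]
LOAD_FAST c → push -8. Stack: [0, -8]
BINARY_OP ^ → 0 ^ -8 = -8. Stack: [-8]
STORE_FAST z → z=-8. Stack: []
LOAD_CONST → push 6. Stack: [6]
LOAD_FAST a → push 9. Stack: [6, 9]
BINARY_OP | → 6 | 9 = 15. Stack: [15]
STORE_FAST n → n=15. Stack: []
LOAD_FAST n → push 15. Stack: [15]
RETURN_VALUE → return 15.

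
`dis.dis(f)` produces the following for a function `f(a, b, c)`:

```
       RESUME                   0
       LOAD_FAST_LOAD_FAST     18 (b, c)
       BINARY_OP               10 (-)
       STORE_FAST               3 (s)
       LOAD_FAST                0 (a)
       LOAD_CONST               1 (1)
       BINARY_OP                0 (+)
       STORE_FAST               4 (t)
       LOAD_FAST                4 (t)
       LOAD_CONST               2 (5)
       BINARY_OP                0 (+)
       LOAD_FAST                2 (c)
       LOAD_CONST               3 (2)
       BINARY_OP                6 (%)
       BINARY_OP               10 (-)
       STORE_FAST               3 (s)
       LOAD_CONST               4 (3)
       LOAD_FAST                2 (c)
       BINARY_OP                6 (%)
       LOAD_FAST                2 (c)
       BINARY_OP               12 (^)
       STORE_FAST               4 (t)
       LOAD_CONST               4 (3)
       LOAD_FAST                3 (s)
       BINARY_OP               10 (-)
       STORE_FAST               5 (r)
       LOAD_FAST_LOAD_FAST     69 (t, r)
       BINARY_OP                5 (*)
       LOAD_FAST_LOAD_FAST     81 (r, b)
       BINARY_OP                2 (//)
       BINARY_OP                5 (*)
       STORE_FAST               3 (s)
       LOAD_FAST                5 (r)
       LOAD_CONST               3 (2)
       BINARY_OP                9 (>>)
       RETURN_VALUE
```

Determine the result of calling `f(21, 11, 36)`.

-6

LOAD_FAST_LOAD_FAST b,c → push 11,36. Stack: [11, 36]
BINARY_OP - → 11 - 36 = -25. Stack: [-25]
STORE_FAST s → s=-25. Stack: []
LOAD_FAST a → push 21. Stack: [21]
LOAD_CONST → push 1. Stack: [21, 1]
BINARY_OP + → 21 + 1 = 22. Stack: [22]
STORE_FAST t → t=22. Stack: []
LOAD_FAST t → push 22. Stack: [22]
LOAD_CONST → push 5. Stack: [22, 5]
BINARY_OP + → 22 + 5 = 27. Stack: [27]
LOAD_FAST c → push 36. Stack: [27, 36]
LOAD_CONST → push 2. Stack: [27, 36, 2]
BINARY_OP % → 36 % 2 = 0. Stack: [27, 0]
BINARY_OP - → 27 - 0 = 27. Stack: [27]
STORE_FAST s → s=27. Stack: []
LOAD_CONST → push 3. Stack: [3]
LOAD_FAST c → push 36. Stack: [3, 36]
BINARY_OP % → 3 % 36 = 3. Stack: [3]
LOAD_FAST c → push 36. Stack: [3, 36]
BINARY_OP ^ → 3 ^ 36 = 39. Stack: [39]
STORE_FAST t → t=39. Stack: []
LOAD_CONST → push 3. Stack: [3]
LOAD_FAST s → push 27. Stack: [3, 27]
BINARY_OP - → 3 - 27 = -24. Stack: [-24]
STORE_FAST r → r=-24. Stack: []
LOAD_FAST_LOAD_FAST t,r → push 39,-24. Stack: [39, -24]
BINARY_OP * → 39 * -24 = -936. Stack: [-936]
LOAD_FAST_LOAD_FAST r,b → push -24,11. Stack: [-936, -24, 11]
BINARY_OP // → -24 // 11 = -3. Stack: [-936, -3]
BINARY_OP * → -936 * -3 = 2808. Stack: [2808]
STORE_FAST s → s=2808. Stack: []
LOAD_FAST r → push -24. Stack: [-24]
LOAD_CONST → push 2. Stack: [-24, 2]
BINARY_OP >> → -24 >> 2 = -6. Stack: [-6]
RETURN_VALUE → return -6.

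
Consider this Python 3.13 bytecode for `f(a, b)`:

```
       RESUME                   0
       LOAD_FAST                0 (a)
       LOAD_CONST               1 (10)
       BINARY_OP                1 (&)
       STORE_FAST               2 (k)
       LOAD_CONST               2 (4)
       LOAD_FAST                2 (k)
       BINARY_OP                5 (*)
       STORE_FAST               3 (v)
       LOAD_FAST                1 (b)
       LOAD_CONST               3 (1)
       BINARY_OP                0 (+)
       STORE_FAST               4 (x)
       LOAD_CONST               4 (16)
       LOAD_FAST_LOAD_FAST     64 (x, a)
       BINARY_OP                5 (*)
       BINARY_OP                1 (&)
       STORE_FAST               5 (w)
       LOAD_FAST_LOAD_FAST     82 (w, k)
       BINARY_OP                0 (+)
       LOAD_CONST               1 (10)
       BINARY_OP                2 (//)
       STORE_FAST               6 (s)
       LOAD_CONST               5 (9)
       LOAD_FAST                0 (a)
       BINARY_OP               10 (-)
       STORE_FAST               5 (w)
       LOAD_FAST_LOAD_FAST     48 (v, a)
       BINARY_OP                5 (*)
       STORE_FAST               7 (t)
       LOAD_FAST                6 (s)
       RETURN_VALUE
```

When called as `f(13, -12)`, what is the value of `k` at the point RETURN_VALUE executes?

LOAD_FAST a → push 13. Stack: [13]
LOAD_CONST → push 10. Stack: [13, 10]
BINARY_OP & → 13 & 10 = 8. Stack: [8]
STORE_FAST k → k=8. Stack: []
LOAD_CONST → push 4. Stack: [4]
LOAD_FAST k → push 8. Stack: [4, 8]
BINARY_OP * → 4 * 8 = 32. Stack: [32]
STORE_FAST v → v=32. Stack: []
LOAD_FAST b → push -12. Stack: [-12]
LOAD_CONST → push 1. Stack: [-12, 1]
BINARY_OP + → -12 + 1 = -11. Stack: [-11]
STORE_FAST x → x=-11. Stack: []
LOAD_CONST → push 16. Stack: [16]
LOAD_FAST_LOAD_FAST x,a → push -11,13. Stack: [16, -11, 13]
BINARY_OP * → -11 * 13 = -143. Stack: [16, -143]
BINARY_OP & → 16 & -143 = 16. Stack: [16]
STORE_FAST w → w=16. Stack: []
LOAD_FAST_LOAD_FAST w,k → push 16,8. Stack: [16, 8]
BINARY_OP + → 16 + 8 = 24. Stack: [24]
LOAD_CONST → push 10. Stack: [24, 10]
BINARY_OP // → 24 // 10 = 2. Stack: [2]
STORE_FAST s → s=2. Stack: []
LOAD_CONST → push 9. Stack: [9]
LOAD_FAST a → push 13. Stack: [9, 13]
BINARY_OP - → 9 - 13 = -4. Stack: [-4]
STORE_FAST w → w=-4. Stack: []
LOAD_FAST_LOAD_FAST v,a → push 32,13. Stack: [32, 13]
BINARY_OP * → 32 * 13 = 416. Stack: [416]
STORE_FAST t → t=416. Stack: []
LOAD_FAST s → push 2. Stack: [2]
RETURN_VALUE → return 2.

8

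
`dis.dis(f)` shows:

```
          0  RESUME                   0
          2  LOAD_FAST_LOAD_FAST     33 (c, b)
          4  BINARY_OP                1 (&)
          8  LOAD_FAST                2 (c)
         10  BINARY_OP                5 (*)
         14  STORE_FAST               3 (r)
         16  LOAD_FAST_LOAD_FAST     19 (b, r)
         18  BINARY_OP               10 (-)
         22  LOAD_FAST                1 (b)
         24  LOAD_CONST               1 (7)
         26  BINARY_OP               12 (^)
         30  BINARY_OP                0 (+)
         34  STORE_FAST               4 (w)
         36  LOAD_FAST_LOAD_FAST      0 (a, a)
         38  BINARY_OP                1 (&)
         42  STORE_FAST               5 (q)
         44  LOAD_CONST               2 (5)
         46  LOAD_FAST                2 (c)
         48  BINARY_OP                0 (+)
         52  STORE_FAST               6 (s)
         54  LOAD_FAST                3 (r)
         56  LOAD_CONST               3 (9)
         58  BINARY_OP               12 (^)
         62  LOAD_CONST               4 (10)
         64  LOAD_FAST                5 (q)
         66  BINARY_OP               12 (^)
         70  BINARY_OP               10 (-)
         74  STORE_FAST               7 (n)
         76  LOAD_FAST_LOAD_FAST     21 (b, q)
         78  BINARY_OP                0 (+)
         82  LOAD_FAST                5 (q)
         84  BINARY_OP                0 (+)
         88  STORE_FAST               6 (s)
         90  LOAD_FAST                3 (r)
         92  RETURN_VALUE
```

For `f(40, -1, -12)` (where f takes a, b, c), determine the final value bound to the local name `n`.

LOAD_FAST_LOAD_FAST c,b → push -12,-1. Stack: [-12, -1]
BINARY_OP & → -12 & -1 = -12. Stack: [-12]
LOAD_FAST c → push -12. Stack: [-12, -12]
BINARY_OP * → -12 * -12 = 144. Stack: [144]
STORE_FAST r → r=144. Stack: []
LOAD_FAST_LOAD_FAST b,r → push -1,144. Stack: [-1, 144]
BINARY_OP - → -1 - 144 = -145. Stack: [-145]
LOAD_FAST b → push -1. Stack: [-145, -1]
LOAD_CONST → push 7. Stack: [-145, -1, 7]
BINARY_OP ^ → -1 ^ 7 = -8. Stack: [-145, -8]
BINARY_OP + → -145 + -8 = -153. Stack: [-153]
STORE_FAST w → w=-153. Stack: []
LOAD_FAST_LOAD_FAST a,a → push 40,40. Stack: [40, 40]
BINARY_OP & → 40 & 40 = 40. Stack: [40]
STORE_FAST q → q=40. Stack: []
LOAD_CONST → push 5. Stack: [5]
LOAD_FAST c → push -12. Stack: [5, -12]
BINARY_OP + → 5 + -12 = -7. Stack: [-7]
STORE_FAST s → s=-7. Stack: []
LOAD_FAST r → push 144. Stack: [144]
LOAD_CONST → push 9. Stack: [144, 9]
BINARY_OP ^ → 144 ^ 9 = 153. Stack: [153]
LOAD_CONST → push 10. Stack: [153, 10]
LOAD_FAST q → push 40. Stack: [153, 10, 40]
BINARY_OP ^ → 10 ^ 40 = 34. Stack: [153, 34]
BINARY_OP - → 153 - 34 = 119. Stack: [119]
STORE_FAST n → n=119. Stack: []
LOAD_FAST_LOAD_FAST b,q → push -1,40. Stack: [-1, 40]
BINARY_OP + → -1 + 40 = 39. Stack: [39]
LOAD_FAST q → push 40. Stack: [39, 40]
BINARY_OP + → 39 + 40 = 79. Stack: [79]
STORE_FAST s → s=79. Stack: []
LOAD_FAST r → push 144. Stack: [144]
RETURN_VALUE → return 144.

119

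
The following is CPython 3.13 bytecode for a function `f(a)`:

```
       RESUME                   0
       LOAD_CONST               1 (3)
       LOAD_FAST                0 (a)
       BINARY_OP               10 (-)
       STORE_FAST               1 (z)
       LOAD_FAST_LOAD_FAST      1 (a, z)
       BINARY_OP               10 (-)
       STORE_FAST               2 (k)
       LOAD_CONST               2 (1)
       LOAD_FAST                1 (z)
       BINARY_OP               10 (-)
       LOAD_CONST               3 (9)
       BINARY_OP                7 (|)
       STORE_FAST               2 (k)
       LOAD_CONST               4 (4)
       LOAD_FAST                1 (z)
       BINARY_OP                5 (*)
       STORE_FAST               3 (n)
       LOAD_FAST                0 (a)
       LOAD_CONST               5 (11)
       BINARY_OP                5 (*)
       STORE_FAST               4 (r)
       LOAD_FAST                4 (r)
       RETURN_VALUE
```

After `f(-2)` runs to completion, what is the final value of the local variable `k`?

LOAD_CONST → push 3. Stack: [3]
LOAD_FAST a → push -2. Stack: [3, -2]
BINARY_OP - → 3 - -2 = 5. Stack: [5]
STORE_FAST z → z=5. Stack: []
LOAD_FAST_LOAD_FAST a,z → push -2,5. Stack: [-2, 5]
BINARY_OP - → -2 - 5 = -7. Stack: [-7]
STORE_FAST k → k=-7. Stack: []
LOAD_CONST → push 1. Stack: [1]
LOAD_FAST z → push 5. Stack: [1, 5]
BINARY_OP - → 1 - 5 = -4. Stack: [-4]
LOAD_CONST → push 9. Stack: [-4, 9]
BINARY_OP | → -4 | 9 = -3. Stack: [-3]
STORE_FAST k → k=-3. Stack: []
LOAD_CONST → push 4. Stack: [4]
LOAD_FAST z → push 5. Stack: [4, 5]
BINARY_OP * → 4 * 5 = 20. Stack: [20]
STORE_FAST n → n=20. Stack: []
LOAD_FAST a → push -2. Stack: [-2]
LOAD_CONST → push 11. Stack: [-2, 11]
BINARY_OP * → -2 * 11 = -22. Stack: [-22]
STORE_FAST r → r=-22. Stack: []
LOAD_FAST r → push -22. Stack: [-22]
RETURN_VALUE → return -22.

-3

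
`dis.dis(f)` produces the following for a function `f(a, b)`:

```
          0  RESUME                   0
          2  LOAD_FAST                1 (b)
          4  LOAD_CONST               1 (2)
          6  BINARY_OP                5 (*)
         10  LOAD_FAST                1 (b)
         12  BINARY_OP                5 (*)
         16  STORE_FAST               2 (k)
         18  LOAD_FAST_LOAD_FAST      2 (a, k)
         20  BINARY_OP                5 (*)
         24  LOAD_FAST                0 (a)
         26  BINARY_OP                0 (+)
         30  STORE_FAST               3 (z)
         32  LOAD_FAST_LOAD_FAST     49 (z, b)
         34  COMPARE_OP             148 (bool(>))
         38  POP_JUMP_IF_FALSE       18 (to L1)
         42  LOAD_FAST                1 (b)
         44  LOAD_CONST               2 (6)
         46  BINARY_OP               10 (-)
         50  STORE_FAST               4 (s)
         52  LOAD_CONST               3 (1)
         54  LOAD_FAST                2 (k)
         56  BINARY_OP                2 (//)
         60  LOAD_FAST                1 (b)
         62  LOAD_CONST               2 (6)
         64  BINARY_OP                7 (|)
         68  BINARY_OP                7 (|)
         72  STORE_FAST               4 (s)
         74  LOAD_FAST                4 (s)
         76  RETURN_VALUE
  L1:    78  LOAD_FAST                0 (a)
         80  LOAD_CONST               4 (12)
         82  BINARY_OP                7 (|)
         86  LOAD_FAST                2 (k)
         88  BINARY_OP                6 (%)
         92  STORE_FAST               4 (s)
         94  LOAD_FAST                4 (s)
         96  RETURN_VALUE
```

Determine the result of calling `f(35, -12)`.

LOAD_FAST b → push -12. Stack: [-12]
LOAD_CONST → push 2. Stack: [-12, 2]
BINARY_OP * → -12 * 2 = -24. Stack: [-24]
LOAD_FAST b → push -12. Stack: [-24, -12]
BINARY_OP * → -24 * -12 = 288. Stack: [288]
STORE_FAST k → k=288. Stack: []
LOAD_FAST_LOAD_FAST a,k → push 35,288. Stack: [35, 288]
BINARY_OP * → 35 * 288 = 10080. Stack: [10080]
LOAD_FAST a → push 35. Stack: [10080, 35]
BINARY_OP + → 10080 + 35 = 10115. Stack: [10115]
STORE_FAST z → z=10115. Stack: []
LOAD_FAST_LOAD_FAST z,b → push 10115,-12. Stack: [10115, -12]
COMPARE_OP bool(>) → 10115 vs -12 = True. Stack: [True]
POP_JUMP_IF_FALSE → pop True; no jump. Stack: []
LOAD_FAST b → push -12. Stack: [-12]
LOAD_CONST → push 6. Stack: [-12, 6]
BINARY_OP - → -12 - 6 = -18. Stack: [-18]
STORE_FAST s → s=-18. Stack: []
LOAD_CONST → push 1. Stack: [1]
LOAD_FAST k → push 288. Stack: [1, 288]
BINARY_OP // → 1 // 288 = 0. Stack: [0]
LOAD_FAST b → push -12. Stack: [0, -12]
LOAD_CONST → push 6. Stack: [0, -12, 6]
BINARY_OP | → -12 | 6 = -10. Stack: [0, -10]
BINARY_OP | → 0 | -10 = -10. Stack: [-10]
STORE_FAST s → s=-10. Stack: []
LOAD_FAST s → push -10. Stack: [-10]
RETURN_VALUE → return -10.

-10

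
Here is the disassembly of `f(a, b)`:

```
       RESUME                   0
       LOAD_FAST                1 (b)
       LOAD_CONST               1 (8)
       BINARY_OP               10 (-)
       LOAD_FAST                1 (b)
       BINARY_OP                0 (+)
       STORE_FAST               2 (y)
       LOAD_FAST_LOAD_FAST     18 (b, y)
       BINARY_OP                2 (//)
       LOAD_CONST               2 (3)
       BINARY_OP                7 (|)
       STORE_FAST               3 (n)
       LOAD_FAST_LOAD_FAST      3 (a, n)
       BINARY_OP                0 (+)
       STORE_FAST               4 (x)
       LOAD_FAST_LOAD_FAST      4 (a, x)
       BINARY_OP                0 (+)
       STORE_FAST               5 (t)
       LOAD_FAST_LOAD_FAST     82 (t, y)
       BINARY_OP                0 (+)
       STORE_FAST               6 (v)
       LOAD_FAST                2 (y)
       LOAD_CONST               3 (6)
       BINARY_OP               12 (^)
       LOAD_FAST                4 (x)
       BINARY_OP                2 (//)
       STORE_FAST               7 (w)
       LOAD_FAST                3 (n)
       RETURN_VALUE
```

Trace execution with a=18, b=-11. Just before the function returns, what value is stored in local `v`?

9

LOAD_FAST b → push -11. Stack: [-11]
LOAD_CONST → push 8. Stack: [-11, 8]
BINARY_OP - → -11 - 8 = -19. Stack: [-19]
LOAD_FAST b → push -11. Stack: [-19, -11]
BINARY_OP + → -19 + -11 = -30. Stack: [-30]
STORE_FAST y → y=-30. Stack: []
LOAD_FAST_LOAD_FAST b,y → push -11,-30. Stack: [-11, -30]
BINARY_OP // → -11 // -30 = 0. Stack: [0]
LOAD_CONST → push 3. Stack: [0, 3]
BINARY_OP | → 0 | 3 = 3. Stack: [3]
STORE_FAST n → n=3. Stack: []
LOAD_FAST_LOAD_FAST a,n → push 18,3. Stack: [18, 3]
BINARY_OP + → 18 + 3 = 21. Stack: [21]
STORE_FAST x → x=21. Stack: []
LOAD_FAST_LOAD_FAST a,x → push 18,21. Stack: [18, 21]
BINARY_OP + → 18 + 21 = 39. Stack: [39]
STORE_FAST t → t=39. Stack: []
LOAD_FAST_LOAD_FAST t,y → push 39,-30. Stack: [39, -30]
BINARY_OP + → 39 + -30 = 9. Stack: [9]
STORE_FAST v → v=9. Stack: []
LOAD_FAST y → push -30. Stack: [-30]
LOAD_CONST → push 6. Stack: [-30, 6]
BINARY_OP ^ → -30 ^ 6 = -28. Stack: [-28]
LOAD_FAST x → push 21. Stack: [-28, 21]
BINARY_OP // → -28 // 21 = -2. Stack: [-2]
STORE_FAST w → w=-2. Stack: []
LOAD_FAST n → push 3. Stack: [3]
RETURN_VALUE → return 3.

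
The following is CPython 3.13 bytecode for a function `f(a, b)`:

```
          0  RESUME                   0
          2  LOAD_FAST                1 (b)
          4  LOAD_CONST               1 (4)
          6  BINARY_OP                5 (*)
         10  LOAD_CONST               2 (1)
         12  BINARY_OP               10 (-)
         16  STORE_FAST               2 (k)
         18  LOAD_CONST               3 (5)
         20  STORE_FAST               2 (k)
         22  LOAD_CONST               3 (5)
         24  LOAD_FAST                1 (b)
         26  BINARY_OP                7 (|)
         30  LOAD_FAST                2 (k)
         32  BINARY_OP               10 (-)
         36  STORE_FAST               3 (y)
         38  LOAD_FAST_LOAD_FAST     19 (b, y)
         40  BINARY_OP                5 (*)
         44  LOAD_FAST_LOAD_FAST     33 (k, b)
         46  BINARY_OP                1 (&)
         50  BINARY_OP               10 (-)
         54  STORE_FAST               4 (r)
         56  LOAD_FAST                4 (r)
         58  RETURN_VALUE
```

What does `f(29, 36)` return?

1148

LOAD_FAST b → push 36. Stack: [36]
LOAD_CONST → push 4. Stack: [36, 4]
BINARY_OP * → 36 * 4 = 144. Stack: [144]
LOAD_CONST → push 1. Stack: [144, 1]
BINARY_OP - → 144 - 1 = 143. Stack: [143]
STORE_FAST k → k=143. Stack: []
LOAD_CONST → push 5. Stack: [5]
STORE_FAST k → k=5. Stack: []
LOAD_CONST → push 5. Stack: [5]
LOAD_FAST b → push 36. Stack: [5, 36]
BINARY_OP | → 5 | 36 = 37. Stack: [37]
LOAD_FAST k → push 5. Stack: [37, 5]
BINARY_OP - → 37 - 5 = 32. Stack: [32]
STORE_FAST y → y=32. Stack: []
LOAD_FAST_LOAD_FAST b,y → push 36,32. Stack: [36, 32]
BINARY_OP * → 36 * 32 = 1152. Stack: [1152]
LOAD_FAST_LOAD_FAST k,b → push 5,36. Stack: [1152, 5, 36]
BINARY_OP & → 5 & 36 = 4. Stack: [1152, 4]
BINARY_OP - → 1152 - 4 = 1148. Stack: [1148]
STORE_FAST r → r=1148. Stack: []
LOAD_FAST r → push 1148. Stack: [1148]
RETURN_VALUE → return 1148.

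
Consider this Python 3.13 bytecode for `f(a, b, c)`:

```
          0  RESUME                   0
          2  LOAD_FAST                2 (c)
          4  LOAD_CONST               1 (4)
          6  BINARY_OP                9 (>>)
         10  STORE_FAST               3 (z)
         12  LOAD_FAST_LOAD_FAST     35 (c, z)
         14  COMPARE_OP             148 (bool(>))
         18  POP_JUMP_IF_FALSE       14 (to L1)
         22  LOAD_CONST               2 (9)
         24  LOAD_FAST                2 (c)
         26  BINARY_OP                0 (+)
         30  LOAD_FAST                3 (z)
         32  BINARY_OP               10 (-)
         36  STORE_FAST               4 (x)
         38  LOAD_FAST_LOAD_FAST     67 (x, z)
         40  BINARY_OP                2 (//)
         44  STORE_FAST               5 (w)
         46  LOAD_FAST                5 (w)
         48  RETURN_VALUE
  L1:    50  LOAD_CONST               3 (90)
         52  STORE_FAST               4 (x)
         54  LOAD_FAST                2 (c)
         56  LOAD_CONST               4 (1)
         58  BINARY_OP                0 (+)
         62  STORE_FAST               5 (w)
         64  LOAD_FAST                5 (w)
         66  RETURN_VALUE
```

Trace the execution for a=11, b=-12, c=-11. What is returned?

LOAD_FAST c → push -11. Stack: [-11]
LOAD_CONST → push 4. Stack: [-11, 4]
BINARY_OP >> → -11 >> 4 = -1. Stack: [-1]
STORE_FAST z → z=-1. Stack: []
LOAD_FAST_LOAD_FAST c,z → push -11,-1. Stack: [-11, -1]
COMPARE_OP bool(>) → -11 vs -1 = False. Stack: [False]
POP_JUMP_IF_FALSE → pop False; jump. Stack: []
LOAD_CONST → push 90. Stack: [90]
STORE_FAST x → x=90. Stack: []
LOAD_FAST c → push -11. Stack: [-11]
LOAD_CONST → push 1. Stack: [-11, 1]
BINARY_OP + → -11 + 1 = -10. Stack: [-10]
STORE_FAST w → w=-10. Stack: []
LOAD_FAST w → push -10. Stack: [-10]
RETURN_VALUE → return -10.

-10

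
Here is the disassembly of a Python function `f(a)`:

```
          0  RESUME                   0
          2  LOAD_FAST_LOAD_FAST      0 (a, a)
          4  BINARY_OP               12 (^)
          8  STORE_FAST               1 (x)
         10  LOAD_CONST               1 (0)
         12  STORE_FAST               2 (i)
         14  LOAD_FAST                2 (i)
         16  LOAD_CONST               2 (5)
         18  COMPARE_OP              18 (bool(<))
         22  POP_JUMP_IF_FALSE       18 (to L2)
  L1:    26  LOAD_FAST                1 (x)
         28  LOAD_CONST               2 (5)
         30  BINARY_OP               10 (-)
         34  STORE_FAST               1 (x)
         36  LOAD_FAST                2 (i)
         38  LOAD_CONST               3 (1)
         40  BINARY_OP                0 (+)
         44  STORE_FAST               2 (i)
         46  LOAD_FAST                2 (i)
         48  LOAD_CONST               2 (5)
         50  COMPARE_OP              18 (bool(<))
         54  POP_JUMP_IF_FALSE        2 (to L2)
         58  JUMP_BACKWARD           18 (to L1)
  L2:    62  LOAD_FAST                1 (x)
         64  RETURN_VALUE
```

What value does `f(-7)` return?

-25

LOAD_FAST_LOAD_FAST a,a → push -7,-7
BINARY_OP ^ → -7 ^ -7 = 0
STORE_FAST x → x=0
LOAD_CONST → push 0
STORE_FAST i → i=0
LOAD_FAST i → push 0
LOAD_CONST → push 5
COMPARE_OP bool(<) → 0 vs 5 = True
POP_JUMP_IF_FALSE → pop True; no jump
LOAD_FAST x → push 0
LOAD_CONST → push 5
BINARY_OP - → 0 - 5 = -5
STORE_FAST x → x=-5
LOAD_FAST i → push 0
LOAD_CONST → push 1
BINARY_OP + → 0 + 1 = 1
STORE_FAST i → i=1
LOAD_FAST i → push 1
LOAD_CONST → push 5
COMPARE_OP bool(<) → 1 vs 5 = True
POP_JUMP_IF_FALSE → pop True; no jump
LOAD_FAST x → push -5
LOAD_CONST → push 5
BINARY_OP - → -5 - 5 = -10
STORE_FAST x → x=-10
LOAD_FAST i → push 1
LOAD_CONST → push 1
BINARY_OP + → 1 + 1 = 2
STORE_FAST i → i=2
LOAD_FAST i → push 2
LOAD_CONST → push 5
COMPARE_OP bool(<) → 2 vs 5 = True
POP_JUMP_IF_FALSE → pop True; no jump
LOAD_FAST x → push -10
LOAD_CONST → push 5
BINARY_OP - → -10 - 5 = -15
STORE_FAST x → x=-15
LOAD_FAST i → push 2
LOAD_CONST → push 1
BINARY_OP + → 2 + 1 = 3
STORE_FAST i → i=3
LOAD_FAST i → push 3
LOAD_CONST → push 5
COMPARE_OP bool(<) → 3 vs 5 = True
POP_JUMP_IF_FALSE → pop True; no jump
LOAD_FAST x → push -15
LOAD_CONST → push 5
BINARY_OP - → -15 - 5 = -20
STORE_FAST x → x=-20
LOAD_FAST i → push 3
LOAD_CONST → push 1
BINARY_OP + → 3 + 1 = 4
STORE_FAST i → i=4
LOAD_FAST i → push 4
LOAD_CONST → push 5
COMPARE_OP bool(<) → 4 vs 5 = True
POP_JUMP_IF_FALSE → pop True; no jump
LOAD_FAST x → push -20
LOAD_CONST → push 5
BINARY_OP - → -20 - 5 = -25
STORE_FAST x → x=-25
LOAD_FAST i → push 4
LOAD_CONST → push 1
BINARY_OP + → 4 + 1 = 5
STORE_FAST i → i=5
LOAD_FAST i → push 5
LOAD_CONST → push 5
COMPARE_OP bool(<) → 5 vs 5 = False
POP_JUMP_IF_FALSE → pop False; jump
LOAD_FAST x → push -25
RETURN_VALUE → return -25.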